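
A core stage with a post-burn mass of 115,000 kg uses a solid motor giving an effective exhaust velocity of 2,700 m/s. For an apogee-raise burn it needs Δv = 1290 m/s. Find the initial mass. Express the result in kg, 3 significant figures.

m₀/m_f = exp(Δv / v_e) = exp(1290 / 2700.0) = exp(0.4778) = 1.6125.
m₀ = m_f × 1.6125 = 115,000 × 1.6125 = 185,438 kg.

initial mass ≈ 185000 kg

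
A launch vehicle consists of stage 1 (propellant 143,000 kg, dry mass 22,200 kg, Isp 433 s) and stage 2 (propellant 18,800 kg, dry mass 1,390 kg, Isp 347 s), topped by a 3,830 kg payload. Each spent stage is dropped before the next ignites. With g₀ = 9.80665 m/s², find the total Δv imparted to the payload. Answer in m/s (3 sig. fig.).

Δv ≈ 11200 m/s

Ignition mass of stage 1 = 143,000+22,200 + 18,800+1,390 + 3,830 = 189,220 kg.
Stage 1: m₀ = 189,220 kg, m_f = 189,220 − 143,000 = 46,220 kg; Δv = 433×9.80665×ln(4.094) = 4246.3×1.4095 ≈ 5985 m/s.
Stage 2: m₀ = 24,020 kg, m_f = 24,020 − 18,800 = 5,220 kg; Δv = 347×9.80665×ln(4.602) = 3402.9×1.5264 ≈ 5194 m/s.
Total Δv = 5985 + 5194 = 11179 m/s.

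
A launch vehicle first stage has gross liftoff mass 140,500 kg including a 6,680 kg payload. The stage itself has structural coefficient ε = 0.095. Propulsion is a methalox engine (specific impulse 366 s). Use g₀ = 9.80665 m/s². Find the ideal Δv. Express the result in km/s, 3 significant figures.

Stage wet mass = m₀ − payload = 140,500 − 6,680 = 133,820 kg.
Stage dry mass = ε × stage wet mass = 0.095 × 133,820 = 12,712.9 kg.
Burnout mass m_f = stage dry + payload = 12,712.9 + 6,680 = 19,392.9 kg.
v_e = Isp · g₀ = 366 × 9.80665 = 3589.2 m/s.
Rocket equation: Δv = v_e · ln(140,500/19,392.9) = 3589.2 × ln(7.245) = 3589.2 × 1.9803 ≈ 7108 m/s.

Δv ≈ 7.11 km/s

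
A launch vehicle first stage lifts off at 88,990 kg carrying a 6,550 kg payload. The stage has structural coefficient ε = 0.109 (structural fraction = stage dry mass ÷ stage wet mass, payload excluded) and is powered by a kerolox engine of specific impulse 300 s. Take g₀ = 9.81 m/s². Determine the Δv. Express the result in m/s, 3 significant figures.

Δv ≈ 5140 m/s

Stage wet mass = m₀ − payload = 88,990 − 6,550 = 82,440 kg.
Stage dry mass = ε × stage wet mass = 0.109 × 82,440 = 8,985.96 kg.
Burnout mass m_f = stage dry + payload = 8,985.96 + 6,550 = 15,535.96 kg.
v_e = Isp · g₀ = 300 × 9.81 = 2943.0 m/s.
Δv = v_e · ln(88,990/15,535.96) = 2943.0 × ln(5.728) = 2943.0 × 1.7454 ≈ 5137 m/s.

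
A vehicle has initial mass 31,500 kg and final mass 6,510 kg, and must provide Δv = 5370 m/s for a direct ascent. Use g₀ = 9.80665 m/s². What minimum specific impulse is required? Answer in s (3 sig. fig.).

Isp ≈ 347 s

ln(m₀/m_f) = ln(31500/6510) = ln(4.839) = 1.5766.
v_e = Δv / ln(m₀/m_f) = 5370 / 1.5766 = 3406.0 m/s.
Isp = v_e / g₀ = 3406.0 / 9.80665 = 347.3 s.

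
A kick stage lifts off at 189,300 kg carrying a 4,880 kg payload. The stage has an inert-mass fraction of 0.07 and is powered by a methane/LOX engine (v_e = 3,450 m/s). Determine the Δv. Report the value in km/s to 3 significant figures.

Δv ≈ 8.16 km/s

Stage wet mass = m₀ − payload = 189,300 − 4,880 = 184,420 kg.
Stage dry mass = ε × stage wet mass = 0.07 × 184,420 = 12,909.4 kg.
Burnout mass m_f = stage dry + payload = 12,909.4 + 4,880 = 17,789.4 kg.
Rocket equation: Δv = v_e · ln(189,300/17,789.4) = 3450.0 × ln(10.64) = 3450.0 × 2.3647 ≈ 8158 m/s.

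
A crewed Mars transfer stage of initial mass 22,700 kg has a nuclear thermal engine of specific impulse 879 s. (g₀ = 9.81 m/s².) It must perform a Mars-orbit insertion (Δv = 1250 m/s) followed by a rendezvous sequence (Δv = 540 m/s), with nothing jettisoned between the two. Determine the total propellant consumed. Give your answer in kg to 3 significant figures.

total propellant consumed ≈ 4260 kg

v_e = Isp · g₀ = 879 × 9.81 = 8623.0 m/s.
After the first burn: m = 22700 × exp(−1250/8623.0) = 22700 × 0.86506 = 19,636.9 kg.
After the second burn: m = 19,636.9 × exp(−540/8623.0) = 19,636.9 × 0.93930 = 18,444.9 kg.
Total propellant = m₀ − m_final = 22700 − 18,444.9 = 4,255.1 kg.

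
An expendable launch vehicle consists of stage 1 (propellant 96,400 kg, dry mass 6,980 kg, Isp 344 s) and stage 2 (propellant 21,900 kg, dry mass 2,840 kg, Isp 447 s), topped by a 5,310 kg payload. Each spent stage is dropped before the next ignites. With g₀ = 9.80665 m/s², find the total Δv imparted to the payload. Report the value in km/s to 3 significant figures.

Ignition mass of stage 1 = 96,400+6,980 + 21,900+2,840 + 5,310 = 133,430 kg.
Stage 1: m₀ = 133,430 kg, m_f = 133,430 − 96,400 = 37,030 kg; Δv = 344×9.80665×ln(3.603) = 3373.5×1.2818 ≈ 4324 m/s.
Stage 2: m₀ = 30,050 kg, m_f = 30,050 − 21,900 = 8,150 kg; Δv = 447×9.80665×ln(3.687) = 4383.6×1.3048 ≈ 5720 m/s.
Total Δv = 4324 + 5720 = 10044 m/s.

Δv ≈ 10.0 km/s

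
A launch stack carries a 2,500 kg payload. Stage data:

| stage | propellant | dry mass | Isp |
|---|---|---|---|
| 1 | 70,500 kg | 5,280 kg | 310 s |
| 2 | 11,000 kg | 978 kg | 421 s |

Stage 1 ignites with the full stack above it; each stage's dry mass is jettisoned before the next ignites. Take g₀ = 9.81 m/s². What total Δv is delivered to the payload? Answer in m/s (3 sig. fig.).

Ignition mass of stage 1 = 70,500+5,280 + 11,000+978 + 2,500 = 90,258 kg.
Stage 1: m₀ = 90,258 kg, m_f = 90,258 − 70,500 = 19,758 kg; Δv = 310×9.81×ln(4.568) = 3041.1×1.5191 ≈ 4620 m/s.
Stage 2: m₀ = 14,478 kg, m_f = 14,478 − 11,000 = 3,478 kg; Δv = 421×9.81×ln(4.163) = 4130.0×1.4262 ≈ 5890 m/s.
Total Δv = 4620 + 5890 = 10510 m/s.

Δv ≈ 10500 m/s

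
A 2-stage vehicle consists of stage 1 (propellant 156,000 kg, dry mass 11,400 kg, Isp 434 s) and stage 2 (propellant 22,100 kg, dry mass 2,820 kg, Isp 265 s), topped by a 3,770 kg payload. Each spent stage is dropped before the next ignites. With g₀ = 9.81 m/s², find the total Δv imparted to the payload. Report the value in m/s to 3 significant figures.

Δv ≈ 10600 m/s

Ignition mass of stage 1 = 156,000+11,400 + 22,100+2,820 + 3,770 = 196,090 kg.
Stage 1: m₀ = 196,090 kg, m_f = 196,090 − 156,000 = 40,090 kg; Δv = 434×9.81×ln(4.891) = 4257.5×1.5874 ≈ 6759 m/s.
Stage 2: m₀ = 28,690 kg, m_f = 28,690 − 22,100 = 6,590 kg; Δv = 265×9.81×ln(4.354) = 2599.7×1.4710 ≈ 3824 m/s.
Total Δv = 6759 + 3824 = 10583 m/s.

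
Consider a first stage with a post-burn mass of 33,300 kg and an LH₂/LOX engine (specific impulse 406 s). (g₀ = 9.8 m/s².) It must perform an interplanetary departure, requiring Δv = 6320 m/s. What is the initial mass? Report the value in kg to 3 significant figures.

initial mass ≈ 163000 kg

v_e = Isp · g₀ = 406 × 9.8 = 3978.8 m/s.
By the Tsiolkovsky rocket equation, m₀/m_f = exp(Δv / v_e) = exp(6320 / 3978.8) = exp(1.5884) = 4.8960.
m₀ = m_f × 4.8960 = 33,300 × 4.8960 = 163,037 kg.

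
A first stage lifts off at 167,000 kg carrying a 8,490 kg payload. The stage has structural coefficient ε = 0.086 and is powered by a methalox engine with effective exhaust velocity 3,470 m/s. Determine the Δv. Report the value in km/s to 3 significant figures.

Stage wet mass = m₀ − payload = 167,000 − 8,490 = 158,510 kg.
Stage dry mass = ε × stage wet mass = 0.086 × 158,510 = 13,631.9 kg.
Burnout mass m_f = stage dry + payload = 13,631.9 + 8,490 = 22,121.9 kg.
Δv = v_e · ln(167,000/22,121.9) = 3470.0 × ln(7.549) = 3470.0 × 2.0214 ≈ 7014 m/s.

Δv ≈ 7.01 km/s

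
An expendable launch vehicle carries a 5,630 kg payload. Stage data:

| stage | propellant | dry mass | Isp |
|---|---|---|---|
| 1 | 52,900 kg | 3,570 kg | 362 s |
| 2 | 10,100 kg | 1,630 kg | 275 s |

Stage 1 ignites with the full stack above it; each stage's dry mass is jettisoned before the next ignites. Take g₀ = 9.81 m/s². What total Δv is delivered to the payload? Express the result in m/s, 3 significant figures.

Ignition mass of stage 1 = 52,900+3,570 + 10,100+1,630 + 5,630 = 73,830 kg.
Stage 1: m₀ = 73,830 kg, m_f = 73,830 − 52,900 = 20,930 kg; Δv = 362×9.81×ln(3.527) = 3551.2×1.2606 ≈ 4477 m/s.
Stage 2: m₀ = 17,360 kg, m_f = 17,360 − 10,100 = 7,260 kg; Δv = 275×9.81×ln(2.391) = 2697.8×0.8718 ≈ 2352 m/s.
Total Δv = 4477 + 2352 = 6829 m/s.

Δv ≈ 6830 m/s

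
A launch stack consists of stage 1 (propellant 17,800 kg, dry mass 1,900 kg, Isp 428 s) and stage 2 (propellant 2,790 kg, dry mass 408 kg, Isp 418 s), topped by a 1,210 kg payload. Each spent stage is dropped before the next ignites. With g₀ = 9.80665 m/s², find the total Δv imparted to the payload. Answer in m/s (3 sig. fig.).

Δv ≈ 9740 m/s

Ignition mass of stage 1 = 17,800+1,900 + 2,790+408 + 1,210 = 24,108 kg.
Stage 1: m₀ = 24,108 kg, m_f = 24,108 − 17,800 = 6,308 kg; Δv = 428×9.80665×ln(3.822) = 4197.2×1.3407 ≈ 5627 m/s.
Stage 2: m₀ = 4,408 kg, m_f = 4,408 − 2,790 = 1,618 kg; Δv = 418×9.80665×ln(2.724) = 4099.2×1.0022 ≈ 4108 m/s.
Total Δv = 5627 + 4108 = 9735 m/s.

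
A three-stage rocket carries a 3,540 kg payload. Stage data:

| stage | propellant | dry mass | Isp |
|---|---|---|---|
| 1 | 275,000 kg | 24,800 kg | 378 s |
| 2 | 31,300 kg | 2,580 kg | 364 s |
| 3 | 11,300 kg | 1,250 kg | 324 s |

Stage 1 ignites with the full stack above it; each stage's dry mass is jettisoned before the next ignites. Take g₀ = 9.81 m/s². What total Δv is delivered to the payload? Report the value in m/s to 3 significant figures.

Ignition mass of stage 1 = 275,000+24,800 + 31,300+2,580 + 11,300+1,250 + 3,540 = 349,770 kg.
Stage 1: m₀ = 349,770 kg, m_f = 349,770 − 275,000 = 74,770 kg; Δv = 378×9.81×ln(4.678) = 3708.2×1.5429 ≈ 5721 m/s.
Stage 2: m₀ = 49,970 kg, m_f = 49,970 − 31,300 = 18,670 kg; Δv = 364×9.81×ln(2.676) = 3570.8×0.9845 ≈ 3516 m/s.
Stage 3: m₀ = 16,090 kg, m_f = 16,090 − 11,300 = 4,790 kg; Δv = 324×9.81×ln(3.359) = 3178.4×1.2117 ≈ 3851 m/s.
Total Δv = 5721 + 3516 + 3851 = 13088 m/s.

Δv ≈ 13100 m/s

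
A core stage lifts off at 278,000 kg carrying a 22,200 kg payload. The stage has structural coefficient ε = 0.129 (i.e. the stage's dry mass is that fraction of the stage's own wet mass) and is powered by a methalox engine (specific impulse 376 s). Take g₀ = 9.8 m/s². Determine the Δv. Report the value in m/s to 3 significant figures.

Stage wet mass = m₀ − payload = 278,000 − 22,200 = 255,800 kg.
Stage dry mass = ε × stage wet mass = 0.129 × 255,800 = 32,998.2 kg.
Burnout mass m_f = stage dry + payload = 32,998.2 + 22,200 = 55,198.2 kg.
v_e = Isp · g₀ = 376 × 9.8 = 3684.8 m/s.
By the Tsiolkovsky rocket equation, Δv = v_e · ln(278,000/55,198.2) = 3684.8 × ln(5.036) = 3684.8 × 1.6167 ≈ 5957 m/s.

Δv ≈ 5960 m/s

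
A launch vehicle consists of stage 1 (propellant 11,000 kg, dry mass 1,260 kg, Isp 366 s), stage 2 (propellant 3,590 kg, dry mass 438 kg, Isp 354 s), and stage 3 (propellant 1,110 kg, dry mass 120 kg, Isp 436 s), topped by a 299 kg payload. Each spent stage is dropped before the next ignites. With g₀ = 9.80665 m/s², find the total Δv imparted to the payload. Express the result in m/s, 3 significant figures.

Δv ≈ 12600 m/s

Ignition mass of stage 1 = 11,000+1,260 + 3,590+438 + 1,110+120 + 299 = 17,817 kg.
Stage 1: m₀ = 17,817 kg, m_f = 17,817 − 11,000 = 6,817 kg; Δv = 366×9.80665×ln(2.614) = 3589.2×0.9607 ≈ 3448 m/s.
Stage 2: m₀ = 5,557 kg, m_f = 5,557 − 3,590 = 1,967 kg; Δv = 354×9.80665×ln(2.825) = 3471.6×1.0385 ≈ 3605 m/s.
Stage 3: m₀ = 1,529 kg, m_f = 1,529 − 1,110 = 419 kg; Δv = 436×9.80665×ln(3.649) = 4275.7×1.2945 ≈ 5535 m/s.
Total Δv = 3448 + 3605 + 5535 = 12588 m/s.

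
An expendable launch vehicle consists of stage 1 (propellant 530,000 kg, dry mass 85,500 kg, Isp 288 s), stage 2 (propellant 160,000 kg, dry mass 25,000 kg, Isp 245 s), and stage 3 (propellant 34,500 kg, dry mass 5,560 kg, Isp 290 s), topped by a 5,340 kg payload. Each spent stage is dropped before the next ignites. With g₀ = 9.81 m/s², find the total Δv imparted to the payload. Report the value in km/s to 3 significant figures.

Ignition mass of stage 1 = 530,000+85,500 + 160,000+25,000 + 34,500+5,560 + 5,340 = 845,900 kg.
Stage 1: m₀ = 845,900 kg, m_f = 845,900 − 530,000 = 315,900 kg; Δv = 288×9.81×ln(2.678) = 2825.3×0.9850 ≈ 2783 m/s.
Stage 2: m₀ = 230,400 kg, m_f = 230,400 − 160,000 = 70,400 kg; Δv = 245×9.81×ln(3.273) = 2403.5×1.1856 ≈ 2850 m/s.
Stage 3: m₀ = 45,400 kg, m_f = 45,400 − 34,500 = 10,900 kg; Δv = 290×9.81×ln(4.165) = 2844.9×1.4267 ≈ 4059 m/s.
Total Δv = 2783 + 2850 + 4059 = 9692 m/s.

Δv ≈ 9.69 km/s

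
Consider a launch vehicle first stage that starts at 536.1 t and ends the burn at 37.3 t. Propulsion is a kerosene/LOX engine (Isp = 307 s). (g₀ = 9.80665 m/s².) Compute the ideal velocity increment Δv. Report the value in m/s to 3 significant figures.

v_e = Isp · g₀ = 307 × 9.80665 = 3010.6 m/s.
Δv = v_e · ln(m₀/m_f) = 3010.6 × ln(14.37) = 3010.6 × 2.6653 ≈ 8024.3 m/s.

Δv ≈ 8020 m/s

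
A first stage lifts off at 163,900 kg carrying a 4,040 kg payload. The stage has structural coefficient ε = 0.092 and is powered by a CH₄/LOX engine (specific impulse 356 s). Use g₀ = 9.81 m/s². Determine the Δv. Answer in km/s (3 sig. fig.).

Δv ≈ 7.57 km/s

Stage wet mass = m₀ − payload = 163,900 − 4,040 = 159,860 kg.
Stage dry mass = ε × stage wet mass = 0.092 × 159,860 = 14,707.1 kg.
Burnout mass m_f = stage dry + payload = 14,707.1 + 4,040 = 18,747.1 kg.
v_e = Isp · g₀ = 356 × 9.81 = 3492.4 m/s.
Rocket equation: Δv = v_e · ln(163,900/18,747.1) = 3492.4 × ln(8.743) = 3492.4 × 2.1682 ≈ 7572 m/s.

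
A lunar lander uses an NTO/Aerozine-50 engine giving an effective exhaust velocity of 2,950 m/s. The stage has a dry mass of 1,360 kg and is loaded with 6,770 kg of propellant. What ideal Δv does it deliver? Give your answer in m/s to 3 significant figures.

Δv ≈ 5270 m/s

m₀ = m_dry + m_prop = 1,360 + 6,770 = 8,130 kg.
Δv = v_e · ln(m₀/m_f) = 2950.0 × ln(5.978) = 2950.0 × 1.7881 ≈ 5274.8 m/s.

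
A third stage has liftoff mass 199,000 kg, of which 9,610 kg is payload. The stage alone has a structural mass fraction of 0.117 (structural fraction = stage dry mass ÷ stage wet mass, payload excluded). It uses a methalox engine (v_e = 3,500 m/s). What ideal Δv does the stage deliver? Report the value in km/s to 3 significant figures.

Stage wet mass = m₀ − payload = 199,000 − 9,610 = 189,390 kg.
Stage dry mass = ε × stage wet mass = 0.117 × 189,390 = 22,158.6 kg.
Burnout mass m_f = stage dry + payload = 22,158.6 + 9,610 = 31,768.6 kg.
Using Δv = v_e ln(m₀/m_f): Δv = v_e · ln(199,000/31,768.6) = 3500.0 × ln(6.264) = 3500.0 × 1.8348 ≈ 6422 m/s.

Δv ≈ 6.42 km/s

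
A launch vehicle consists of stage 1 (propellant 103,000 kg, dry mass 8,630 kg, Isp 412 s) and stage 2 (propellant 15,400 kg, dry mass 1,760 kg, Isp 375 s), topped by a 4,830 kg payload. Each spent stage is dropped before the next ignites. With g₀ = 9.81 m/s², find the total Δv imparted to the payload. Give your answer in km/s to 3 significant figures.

Ignition mass of stage 1 = 103,000+8,630 + 15,400+1,760 + 4,830 = 133,620 kg.
Stage 1: m₀ = 133,620 kg, m_f = 133,620 − 103,000 = 30,620 kg; Δv = 412×9.81×ln(4.364) = 4041.7×1.4733 ≈ 5955 m/s.
Stage 2: m₀ = 21,990 kg, m_f = 21,990 − 15,400 = 6,590 kg; Δv = 375×9.81×ln(3.337) = 3678.8×1.2050 ≈ 4433 m/s.
Total Δv = 5955 + 4433 = 10388 m/s.

Δv ≈ 10.4 km/s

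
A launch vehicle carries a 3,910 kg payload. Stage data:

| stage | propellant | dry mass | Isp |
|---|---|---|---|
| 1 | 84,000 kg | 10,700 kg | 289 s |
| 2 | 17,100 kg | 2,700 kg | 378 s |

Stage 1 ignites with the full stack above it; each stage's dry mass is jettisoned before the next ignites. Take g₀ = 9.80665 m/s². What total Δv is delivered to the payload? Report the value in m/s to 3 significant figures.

Ignition mass of stage 1 = 84,000+10,700 + 17,100+2,700 + 3,910 = 118,410 kg.
Stage 1: m₀ = 118,410 kg, m_f = 118,410 − 84,000 = 34,410 kg; Δv = 289×9.80665×ln(3.441) = 2834.1×1.2358 ≈ 3502 m/s.
Stage 2: m₀ = 23,710 kg, m_f = 23,710 − 17,100 = 6,610 kg; Δv = 378×9.80665×ln(3.587) = 3706.9×1.2773 ≈ 4735 m/s.
Total Δv = 3502 + 4735 = 8237 m/s.

Δv ≈ 8240 m/s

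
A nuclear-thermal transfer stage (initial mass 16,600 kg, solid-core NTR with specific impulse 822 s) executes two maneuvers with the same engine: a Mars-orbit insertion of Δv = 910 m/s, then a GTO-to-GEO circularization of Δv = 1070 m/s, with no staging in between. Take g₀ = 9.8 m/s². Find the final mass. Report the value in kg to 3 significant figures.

final mass ≈ 13000 kg

v_e = Isp · g₀ = 822 × 9.8 = 8055.6 m/s.
After the first burn: m = 16600 × exp(−910/8055.6) = 16600 × 0.89318 = 14,826.8 kg.
After the second burn: m = 14,826.8 × exp(−1070/8055.6) = 14,826.8 × 0.87562 = 12,982.6 kg.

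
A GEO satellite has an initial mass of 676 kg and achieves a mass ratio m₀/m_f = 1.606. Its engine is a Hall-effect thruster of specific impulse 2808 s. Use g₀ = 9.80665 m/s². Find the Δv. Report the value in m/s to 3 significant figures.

Δv ≈ 13000 m/s

v_e = Isp · g₀ = 2808 × 9.80665 = 27537.1 m/s.
Δv = v_e · ln(1.606) = 27537.1 × 0.4737 ≈ 13045.6 m/s.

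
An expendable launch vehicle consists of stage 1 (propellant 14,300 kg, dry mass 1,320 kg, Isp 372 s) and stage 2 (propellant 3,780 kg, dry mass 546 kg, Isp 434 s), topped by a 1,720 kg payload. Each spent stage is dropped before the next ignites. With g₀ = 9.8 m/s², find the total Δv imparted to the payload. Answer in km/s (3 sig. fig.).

Ignition mass of stage 1 = 14,300+1,320 + 3,780+546 + 1,720 = 21,666 kg.
Stage 1: m₀ = 21,666 kg, m_f = 21,666 − 14,300 = 7,366 kg; Δv = 372×9.8×ln(2.941) = 3645.6×1.0789 ≈ 3933 m/s.
Stage 2: m₀ = 6,046 kg, m_f = 6,046 − 3,780 = 2,266 kg; Δv = 434×9.8×ln(2.668) = 4253.2×0.9814 ≈ 4174 m/s.
Total Δv = 3933 + 4174 = 8107 m/s.

Δv ≈ 8.11 km/s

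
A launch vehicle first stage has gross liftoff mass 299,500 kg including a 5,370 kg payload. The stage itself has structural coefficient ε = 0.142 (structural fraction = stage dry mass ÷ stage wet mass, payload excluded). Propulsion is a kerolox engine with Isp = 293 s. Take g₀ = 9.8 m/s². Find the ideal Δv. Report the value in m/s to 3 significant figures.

Δv ≈ 5310 m/s

Stage wet mass = m₀ − payload = 299,500 − 5,370 = 294,130 kg.
Stage dry mass = ε × stage wet mass = 0.142 × 294,130 = 41,766.5 kg.
Burnout mass m_f = stage dry + payload = 41,766.5 + 5,370 = 47,136.5 kg.
v_e = Isp · g₀ = 293 × 9.8 = 2871.4 m/s.
Rocket equation: Δv = v_e · ln(299,500/47,136.5) = 2871.4 × ln(6.354) = 2871.4 × 1.8491 ≈ 5309 m/s.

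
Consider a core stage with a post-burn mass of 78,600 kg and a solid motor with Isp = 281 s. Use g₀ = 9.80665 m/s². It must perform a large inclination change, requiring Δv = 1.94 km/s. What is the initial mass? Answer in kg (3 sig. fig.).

initial mass ≈ 159000 kg

v_e = Isp · g₀ = 281 × 9.80665 = 2755.7 m/s.
m₀/m_f = exp(Δv / v_e) = exp(1940 / 2755.7) = exp(0.7040) = 2.0218.
m₀ = m_f × 2.0218 = 78,600 × 2.0218 = 158,913 kg.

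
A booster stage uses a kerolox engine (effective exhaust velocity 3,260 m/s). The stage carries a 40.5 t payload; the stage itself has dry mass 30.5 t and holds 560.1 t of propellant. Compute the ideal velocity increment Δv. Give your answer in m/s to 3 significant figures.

m₀ = payload + dry + propellant = 40.5 + 30.5 + 560.1 = 631.1 t.
m_f = payload + dry = 40.5 + 30.5 = 71 t.
From the ideal rocket equation, Δv = v_e · ln(m₀/m_f) = 3260.0 × ln(8.889) = 3260.0 × 2.1848 ≈ 7122.4 m/s.

Δv ≈ 7120 m/s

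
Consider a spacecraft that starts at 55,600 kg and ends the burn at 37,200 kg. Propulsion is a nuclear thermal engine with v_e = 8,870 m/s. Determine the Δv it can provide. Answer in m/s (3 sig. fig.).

Δv ≈ 3560 m/s

Δv = v_e · ln(m₀/m_f) = 8870.0 × ln(1.495) = 8870.0 × 0.4019 ≈ 3564.6 m/s.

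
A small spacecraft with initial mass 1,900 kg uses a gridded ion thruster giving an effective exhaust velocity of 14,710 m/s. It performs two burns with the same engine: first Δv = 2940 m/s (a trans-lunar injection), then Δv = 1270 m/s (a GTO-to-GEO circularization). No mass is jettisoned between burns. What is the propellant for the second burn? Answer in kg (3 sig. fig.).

After the first burn: m = 1900 × exp(−2940/14710.0) = 1900 × 0.81884 = 1,555.8 kg.
After the second burn: m = 1,555.8 × exp(−1270/14710.0) = 1,555.8 × 0.91729 = 1,427.12 kg.
Second-burn propellant = 1,555.8 − 1,427.12 = 128.68 kg.

propellant for the second burn ≈ 129 kg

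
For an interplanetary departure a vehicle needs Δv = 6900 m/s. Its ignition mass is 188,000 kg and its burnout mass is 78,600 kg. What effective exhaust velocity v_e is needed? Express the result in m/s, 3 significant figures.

v_e ≈ 7910 m/s

ln(m₀/m_f) = ln(188000/78600) = ln(2.392) = 0.8721.
By the Tsiolkovsky rocket equation, v_e = Δv / ln(m₀/m_f) = 6900 / 0.8721 = 7912.2 m/s.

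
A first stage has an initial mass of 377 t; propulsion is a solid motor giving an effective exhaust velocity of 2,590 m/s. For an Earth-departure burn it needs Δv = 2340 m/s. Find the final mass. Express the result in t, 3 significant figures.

final mass ≈ 153 t

Rocket equation: m₀/m_f = exp(Δv / v_e) = exp(2340 / 2590.0) = exp(0.9035) = 2.4682.
m_f = m₀ / 2.4682 = 377 / 2.4682 = 152.743 t.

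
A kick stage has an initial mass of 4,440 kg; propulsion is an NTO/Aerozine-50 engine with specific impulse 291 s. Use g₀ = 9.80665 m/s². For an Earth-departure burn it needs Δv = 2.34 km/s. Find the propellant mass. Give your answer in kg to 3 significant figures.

v_e = Isp · g₀ = 291 × 9.80665 = 2853.7 m/s.
From the ideal rocket equation, m₀/m_f = exp(Δv / v_e) = exp(2340 / 2853.7) = exp(0.8200) = 2.2704.
m_f = 4,440 / 2.2704 = 1,955.6 kg, so propellant = m₀ − m_f = 4,440 − 1,955.6 = 2,484.4 kg.

propellant mass ≈ 2480 kg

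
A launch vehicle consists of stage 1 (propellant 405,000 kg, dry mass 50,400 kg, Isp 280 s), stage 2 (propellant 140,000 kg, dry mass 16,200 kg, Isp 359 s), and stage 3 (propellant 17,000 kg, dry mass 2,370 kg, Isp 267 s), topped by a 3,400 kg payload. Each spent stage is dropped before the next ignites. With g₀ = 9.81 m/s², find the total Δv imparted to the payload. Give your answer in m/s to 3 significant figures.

Ignition mass of stage 1 = 405,000+50,400 + 140,000+16,200 + 17,000+2,370 + 3,400 = 634,370 kg.
Stage 1: m₀ = 634,370 kg, m_f = 634,370 − 405,000 = 229,370 kg; Δv = 280×9.81×ln(2.766) = 2746.8×1.0173 ≈ 2794 m/s.
Stage 2: m₀ = 178,970 kg, m_f = 178,970 − 140,000 = 38,970 kg; Δv = 359×9.81×ln(4.593) = 3521.8×1.5244 ≈ 5369 m/s.
Stage 3: m₀ = 22,770 kg, m_f = 22,770 − 17,000 = 5,770 kg; Δv = 267×9.81×ln(3.946) = 2619.3×1.3728 ≈ 3596 m/s.
Total Δv = 2794 + 5369 + 3596 = 11759 m/s.

Δv ≈ 11800 m/s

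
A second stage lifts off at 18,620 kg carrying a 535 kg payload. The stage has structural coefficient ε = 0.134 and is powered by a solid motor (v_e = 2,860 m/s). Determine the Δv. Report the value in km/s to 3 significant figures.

Δv ≈ 5.26 km/s

Stage wet mass = m₀ − payload = 18,620 − 535 = 18,085 kg.
Stage dry mass = ε × stage wet mass = 0.134 × 18,085 = 2,423.39 kg.
Burnout mass m_f = stage dry + payload = 2,423.39 + 535 = 2,958.39 kg.
Δv = v_e · ln(18,620/2,958.39) = 2860.0 × ln(6.294) = 2860.0 × 1.8396 ≈ 5261 m/s.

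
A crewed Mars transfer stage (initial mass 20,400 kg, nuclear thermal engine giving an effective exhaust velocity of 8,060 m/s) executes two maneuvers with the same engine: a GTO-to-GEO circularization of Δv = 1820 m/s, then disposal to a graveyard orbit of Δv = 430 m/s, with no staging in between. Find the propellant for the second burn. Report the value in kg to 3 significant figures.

propellant for the second burn ≈ 846 kg

After the first burn: m = 20400 × exp(−1820/8060.0) = 20400 × 0.79787 = 16,276.5 kg.
After the second burn: m = 16,276.5 × exp(−430/8060.0) = 16,276.5 × 0.94805 = 15,430.9 kg.
Second-burn propellant = 16,276.5 − 15,430.9 = 845.6 kg.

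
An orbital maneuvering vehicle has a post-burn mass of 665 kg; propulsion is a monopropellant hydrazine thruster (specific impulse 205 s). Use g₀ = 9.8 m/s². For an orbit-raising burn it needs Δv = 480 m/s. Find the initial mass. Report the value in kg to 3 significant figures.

initial mass ≈ 844 kg

v_e = Isp · g₀ = 205 × 9.8 = 2009.0 m/s.
Rocket equation: m₀/m_f = exp(Δv / v_e) = exp(480 / 2009.0) = exp(0.2389) = 1.2699.
m₀ = m_f × 1.2699 = 665 × 1.2699 = 844.484 kg.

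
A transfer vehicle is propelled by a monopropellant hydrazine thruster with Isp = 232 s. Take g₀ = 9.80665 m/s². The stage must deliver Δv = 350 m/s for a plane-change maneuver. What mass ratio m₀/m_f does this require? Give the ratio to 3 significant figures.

mass ratio ≈ 1.17

v_e = Isp · g₀ = 232 × 9.80665 = 2275.1 m/s.
Rocket equation: m₀/m_f = exp(Δv / v_e) = exp(350 / 2275.1) = exp(0.1538) = 1.1663.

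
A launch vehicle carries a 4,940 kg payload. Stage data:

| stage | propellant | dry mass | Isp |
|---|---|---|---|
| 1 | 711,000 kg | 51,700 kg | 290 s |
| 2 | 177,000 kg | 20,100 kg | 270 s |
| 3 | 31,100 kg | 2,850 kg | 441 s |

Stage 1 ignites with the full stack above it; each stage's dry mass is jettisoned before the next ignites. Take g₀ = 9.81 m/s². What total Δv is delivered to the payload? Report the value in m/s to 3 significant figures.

Ignition mass of stage 1 = 711,000+51,700 + 177,000+20,100 + 31,100+2,850 + 4,940 = 998,690 kg.
Stage 1: m₀ = 998,690 kg, m_f = 998,690 − 711,000 = 287,690 kg; Δv = 290×9.81×ln(3.471) = 2844.9×1.2446 ≈ 3541 m/s.
Stage 2: m₀ = 235,990 kg, m_f = 235,990 − 177,000 = 58,990 kg; Δv = 270×9.81×ln(4.001) = 2648.7×1.3864 ≈ 3672 m/s.
Stage 3: m₀ = 38,890 kg, m_f = 38,890 − 31,100 = 7,790 kg; Δv = 441×9.81×ln(4.992) = 4326.2×1.6079 ≈ 6956 m/s.
Total Δv = 3541 + 3672 + 6956 = 14169 m/s.

Δv ≈ 14200 m/s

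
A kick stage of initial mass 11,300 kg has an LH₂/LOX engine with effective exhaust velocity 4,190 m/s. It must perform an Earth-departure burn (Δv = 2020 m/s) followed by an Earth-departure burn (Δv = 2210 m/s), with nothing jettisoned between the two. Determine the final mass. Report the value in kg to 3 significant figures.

final mass ≈ 4120 kg

After the first burn: m = 11300 × exp(−2020/4190.0) = 11300 × 0.61749 = 6,977.64 kg.
After the second burn: m = 6,977.64 × exp(−2210/4190.0) = 6,977.64 × 0.59011 = 4,117.58 kg.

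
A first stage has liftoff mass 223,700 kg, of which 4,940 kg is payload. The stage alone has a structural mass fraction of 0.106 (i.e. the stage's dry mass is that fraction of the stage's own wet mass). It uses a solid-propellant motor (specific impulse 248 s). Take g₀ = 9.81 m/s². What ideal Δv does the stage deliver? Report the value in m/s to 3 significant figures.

Δv ≈ 5040 m/s

Stage wet mass = m₀ − payload = 223,700 − 4,940 = 218,760 kg.
Stage dry mass = ε × stage wet mass = 0.106 × 218,760 = 23,188.6 kg.
Burnout mass m_f = stage dry + payload = 23,188.6 + 4,940 = 28,128.6 kg.
v_e = Isp · g₀ = 248 × 9.81 = 2432.9 m/s.
By the Tsiolkovsky rocket equation, Δv = v_e · ln(223,700/28,128.6) = 2432.9 × ln(7.953) = 2432.9 × 2.0735 ≈ 5045 m/s.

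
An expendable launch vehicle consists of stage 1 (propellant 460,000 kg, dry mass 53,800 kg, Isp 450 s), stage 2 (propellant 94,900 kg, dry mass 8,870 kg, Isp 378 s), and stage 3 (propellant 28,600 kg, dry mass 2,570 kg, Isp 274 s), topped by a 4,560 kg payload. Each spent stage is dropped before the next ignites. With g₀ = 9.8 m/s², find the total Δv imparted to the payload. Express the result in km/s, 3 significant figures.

Ignition mass of stage 1 = 460,000+53,800 + 94,900+8,870 + 28,600+2,570 + 4,560 = 653,300 kg.
Stage 1: m₀ = 653,300 kg, m_f = 653,300 − 460,000 = 193,300 kg; Δv = 450×9.8×ln(3.38) = 4410.0×1.2178 ≈ 5370 m/s.
Stage 2: m₀ = 139,500 kg, m_f = 139,500 − 94,900 = 44,600 kg; Δv = 378×9.8×ln(3.128) = 3704.4×1.1403 ≈ 4224 m/s.
Stage 3: m₀ = 35,730 kg, m_f = 35,730 − 28,600 = 7,130 kg; Δv = 274×9.8×ln(5.011) = 2685.2×1.6117 ≈ 4328 m/s.
Total Δv = 5370 + 4224 + 4328 = 13922 m/s.

Δv ≈ 13.9 km/s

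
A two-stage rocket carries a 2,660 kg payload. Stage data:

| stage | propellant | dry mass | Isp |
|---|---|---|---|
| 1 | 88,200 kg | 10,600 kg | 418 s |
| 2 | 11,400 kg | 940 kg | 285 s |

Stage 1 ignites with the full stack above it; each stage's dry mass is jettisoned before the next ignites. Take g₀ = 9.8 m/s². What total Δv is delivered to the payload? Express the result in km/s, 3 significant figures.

Δv ≈ 10.1 km/s

Ignition mass of stage 1 = 88,200+10,600 + 11,400+940 + 2,660 = 113,800 kg.
Stage 1: m₀ = 113,800 kg, m_f = 113,800 − 88,200 = 25,600 kg; Δv = 418×9.8×ln(4.445) = 4096.4×1.4919 ≈ 6111 m/s.
Stage 2: m₀ = 15,000 kg, m_f = 15,000 − 11,400 = 3,600 kg; Δv = 285×9.8×ln(4.167) = 2793.0×1.4271 ≈ 3986 m/s.
Total Δv = 6111 + 3986 = 10097 m/s.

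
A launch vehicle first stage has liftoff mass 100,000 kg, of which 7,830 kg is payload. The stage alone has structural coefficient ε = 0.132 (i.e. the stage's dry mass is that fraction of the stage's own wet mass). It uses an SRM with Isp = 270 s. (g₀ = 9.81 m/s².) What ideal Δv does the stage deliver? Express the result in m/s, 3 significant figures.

Stage wet mass = m₀ − payload = 100,000 − 7,830 = 92,170 kg.
Stage dry mass = ε × stage wet mass = 0.132 × 92,170 = 12,166.4 kg.
Burnout mass m_f = stage dry + payload = 12,166.4 + 7,830 = 19,996.4 kg.
v_e = Isp · g₀ = 270 × 9.81 = 2648.7 m/s.
Δv = v_e · ln(100,000/19,996.4) = 2648.7 × ln(5.001) = 2648.7 × 1.6096 ≈ 4263 m/s.

Δv ≈ 4260 m/s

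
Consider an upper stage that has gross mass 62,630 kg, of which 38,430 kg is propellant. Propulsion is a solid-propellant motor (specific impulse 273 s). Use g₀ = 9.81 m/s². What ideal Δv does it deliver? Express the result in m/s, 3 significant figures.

v_e = Isp · g₀ = 273 × 9.81 = 2678.1 m/s.
m_f = m₀ − m_prop = 62,630 − 38,430 = 24,200 kg.
Δv = v_e · ln(m₀/m_f) = 2678.1 × ln(2.588) = 2678.1 × 0.9509 ≈ 2546.6 m/s.

Δv ≈ 2550 m/s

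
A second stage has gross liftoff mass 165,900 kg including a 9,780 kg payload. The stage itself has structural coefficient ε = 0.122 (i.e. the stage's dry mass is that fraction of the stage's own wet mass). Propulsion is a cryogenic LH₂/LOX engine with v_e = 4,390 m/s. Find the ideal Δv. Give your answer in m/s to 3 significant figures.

Stage wet mass = m₀ − payload = 165,900 − 9,780 = 156,120 kg.
Stage dry mass = ε × stage wet mass = 0.122 × 156,120 = 19,046.6 kg.
Burnout mass m_f = stage dry + payload = 19,046.6 + 9,780 = 28,826.6 kg.
Rocket equation: Δv = v_e · ln(165,900/28,826.6) = 4390.0 × ln(5.755) = 4390.0 × 1.7501 ≈ 7683 m/s.

Δv ≈ 7680 m/s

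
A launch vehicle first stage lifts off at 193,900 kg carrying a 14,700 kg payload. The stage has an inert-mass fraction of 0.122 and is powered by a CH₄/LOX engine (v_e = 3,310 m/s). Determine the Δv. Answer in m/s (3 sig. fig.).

Stage wet mass = m₀ − payload = 193,900 − 14,700 = 179,200 kg.
Stage dry mass = ε × stage wet mass = 0.122 × 179,200 = 21,862.4 kg.
Burnout mass m_f = stage dry + payload = 21,862.4 + 14,700 = 36,562.4 kg.
By the Tsiolkovsky rocket equation, Δv = v_e · ln(193,900/36,562.4) = 3310.0 × ln(5.303) = 3310.0 × 1.6683 ≈ 5522 m/s.

Δv ≈ 5520 m/s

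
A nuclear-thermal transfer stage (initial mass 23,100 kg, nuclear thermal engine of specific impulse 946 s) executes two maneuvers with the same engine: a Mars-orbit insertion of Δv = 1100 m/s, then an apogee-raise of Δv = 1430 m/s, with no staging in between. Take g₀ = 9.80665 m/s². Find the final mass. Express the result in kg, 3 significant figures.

v_e = Isp · g₀ = 946 × 9.80665 = 9277.1 m/s.
After the first burn: m = 23100 × exp(−1100/9277.1) = 23100 × 0.88819 = 20,517.2 kg.
After the second burn: m = 20,517.2 × exp(−1430/9277.1) = 20,517.2 × 0.85715 = 17,586.3 kg.

final mass ≈ 17600 kg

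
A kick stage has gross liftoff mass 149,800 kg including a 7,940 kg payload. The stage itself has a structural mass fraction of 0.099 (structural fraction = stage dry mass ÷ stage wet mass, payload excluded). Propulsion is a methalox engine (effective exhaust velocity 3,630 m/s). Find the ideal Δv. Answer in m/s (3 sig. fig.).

Stage wet mass = m₀ − payload = 149,800 − 7,940 = 141,860 kg.
Stage dry mass = ε × stage wet mass = 0.099 × 141,860 = 14,044.1 kg.
Burnout mass m_f = stage dry + payload = 14,044.1 + 7,940 = 21,984.1 kg.
Δv = v_e · ln(149,800/21,984.1) = 3630.0 × ln(6.814) = 3630.0 × 1.9190 ≈ 6966 m/s.

Δv ≈ 6970 m/s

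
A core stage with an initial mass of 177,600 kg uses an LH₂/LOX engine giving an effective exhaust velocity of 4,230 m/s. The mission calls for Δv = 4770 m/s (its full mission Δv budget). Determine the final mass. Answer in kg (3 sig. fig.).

From the ideal rocket equation, m₀/m_f = exp(Δv / v_e) = exp(4770 / 4230.0) = exp(1.1277) = 3.0884.
m_f = m₀ / 3.0884 = 177,600 / 3.0884 = 57,505.5 kg.

final mass ≈ 57500 kg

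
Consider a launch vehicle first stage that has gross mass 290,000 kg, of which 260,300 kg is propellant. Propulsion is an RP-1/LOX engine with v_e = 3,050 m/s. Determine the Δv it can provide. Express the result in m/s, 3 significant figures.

Δv ≈ 6950 m/s

m_f = m₀ − m_prop = 290,000 − 260,300 = 29,700 kg.
Using Δv = v_e ln(m₀/m_f): Δv = v_e · ln(m₀/m_f) = 3050.0 × ln(9.764) = 3050.0 × 2.2787 ≈ 6950.1 m/s.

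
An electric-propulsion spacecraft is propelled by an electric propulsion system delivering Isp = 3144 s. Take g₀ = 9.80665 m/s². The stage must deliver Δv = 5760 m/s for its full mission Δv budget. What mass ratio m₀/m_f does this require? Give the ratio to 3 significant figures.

v_e = Isp · g₀ = 3144 × 9.80665 = 30832.1 m/s.
m₀/m_f = exp(Δv / v_e) = exp(5760 / 30832.1) = exp(0.1868) = 1.2054.

mass ratio ≈ 1.21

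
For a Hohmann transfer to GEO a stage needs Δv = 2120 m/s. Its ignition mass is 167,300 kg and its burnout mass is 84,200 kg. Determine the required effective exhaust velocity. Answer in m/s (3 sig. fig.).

ln(m₀/m_f) = ln(167300/84200) = ln(1.987) = 0.6866.
v_e = Δv / ln(m₀/m_f) = 2120 / 0.6866 = 3087.7 m/s.

v_e ≈ 3090 m/s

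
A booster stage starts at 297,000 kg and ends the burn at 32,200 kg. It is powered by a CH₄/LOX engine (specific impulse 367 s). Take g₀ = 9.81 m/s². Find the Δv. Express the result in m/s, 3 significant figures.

v_e = Isp · g₀ = 367 × 9.81 = 3600.3 m/s.
Δv = v_e · ln(m₀/m_f) = 3600.3 × ln(9.224) = 3600.3 × 2.2218 ≈ 7999.0 m/s.

Δv ≈ 8000 m/s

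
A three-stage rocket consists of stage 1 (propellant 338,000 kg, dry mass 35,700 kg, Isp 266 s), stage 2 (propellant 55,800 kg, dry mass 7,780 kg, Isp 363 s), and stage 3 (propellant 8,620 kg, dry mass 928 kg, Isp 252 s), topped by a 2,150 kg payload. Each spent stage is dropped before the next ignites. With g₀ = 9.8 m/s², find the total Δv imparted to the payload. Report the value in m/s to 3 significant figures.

Ignition mass of stage 1 = 338,000+35,700 + 55,800+7,780 + 8,620+928 + 2,150 = 448,978 kg.
Stage 1: m₀ = 448,978 kg, m_f = 448,978 − 338,000 = 110,978 kg; Δv = 266×9.8×ln(4.046) = 2606.8×1.3976 ≈ 3643 m/s.
Stage 2: m₀ = 75,278 kg, m_f = 75,278 − 55,800 = 19,478 kg; Δv = 363×9.8×ln(3.865) = 3557.4×1.3519 ≈ 4809 m/s.
Stage 3: m₀ = 11,698 kg, m_f = 11,698 − 8,620 = 3,078 kg; Δv = 252×9.8×ln(3.801) = 2469.6×1.3351 ≈ 3297 m/s.
Total Δv = 3643 + 4809 + 3297 = 11749 m/s.

Δv ≈ 11700 m/s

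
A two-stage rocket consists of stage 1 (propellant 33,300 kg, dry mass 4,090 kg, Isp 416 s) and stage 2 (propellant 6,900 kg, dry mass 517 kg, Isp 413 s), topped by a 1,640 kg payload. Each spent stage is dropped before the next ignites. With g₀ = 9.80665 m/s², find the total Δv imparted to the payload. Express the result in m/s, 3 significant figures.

Ignition mass of stage 1 = 33,300+4,090 + 6,900+517 + 1,640 = 46,447 kg.
Stage 1: m₀ = 46,447 kg, m_f = 46,447 − 33,300 = 13,147 kg; Δv = 416×9.80665×ln(3.533) = 4079.6×1.2621 ≈ 5149 m/s.
Stage 2: m₀ = 9,057 kg, m_f = 9,057 − 6,900 = 2,157 kg; Δv = 413×9.80665×ln(4.199) = 4050.1×1.4348 ≈ 5811 m/s.
Total Δv = 5149 + 5811 = 10960 m/s.

Δv ≈ 11000 m/s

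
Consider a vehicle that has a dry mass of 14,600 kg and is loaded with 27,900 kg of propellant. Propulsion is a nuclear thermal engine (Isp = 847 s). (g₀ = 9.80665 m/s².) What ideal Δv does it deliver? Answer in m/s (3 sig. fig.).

v_e = Isp · g₀ = 847 × 9.80665 = 8306.2 m/s.
m₀ = m_dry + m_prop = 14,600 + 27,900 = 42,500 kg.
Δv = v_e · ln(m₀/m_f) = 8306.2 × ln(2.911) = 8306.2 × 1.0685 ≈ 8875.1 m/s.

Δv ≈ 8880 m/s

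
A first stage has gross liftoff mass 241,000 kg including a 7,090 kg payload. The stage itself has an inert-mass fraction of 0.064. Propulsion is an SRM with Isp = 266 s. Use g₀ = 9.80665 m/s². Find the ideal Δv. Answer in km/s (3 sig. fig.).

Δv ≈ 6.24 km/s

Stage wet mass = m₀ − payload = 241,000 − 7,090 = 233,910 kg.
Stage dry mass = ε × stage wet mass = 0.064 × 233,910 = 14,970.2 kg.
Burnout mass m_f = stage dry + payload = 14,970.2 + 7,090 = 22,060.2 kg.
v_e = Isp · g₀ = 266 × 9.80665 = 2608.6 m/s.
From the ideal rocket equation, Δv = v_e · ln(241,000/22,060.2) = 2608.6 × ln(10.92) = 2608.6 × 2.3910 ≈ 6237 m/s.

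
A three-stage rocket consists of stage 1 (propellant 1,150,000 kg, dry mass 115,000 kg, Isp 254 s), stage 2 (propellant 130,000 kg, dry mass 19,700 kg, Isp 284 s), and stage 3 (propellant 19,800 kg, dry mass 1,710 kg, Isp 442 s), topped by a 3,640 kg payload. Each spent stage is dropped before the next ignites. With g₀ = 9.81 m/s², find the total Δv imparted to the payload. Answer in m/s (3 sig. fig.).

Ignition mass of stage 1 = 1,150,000+115,000 + 130,000+19,700 + 19,800+1,710 + 3,640 = 1,439,850 kg.
Stage 1: m₀ = 1,439,850 kg, m_f = 1,439,850 − 1,150,000 = 289,850 kg; Δv = 254×9.81×ln(4.968) = 2491.7×1.6029 ≈ 3994 m/s.
Stage 2: m₀ = 174,850 kg, m_f = 174,850 − 130,000 = 44,850 kg; Δv = 284×9.81×ln(3.899) = 2786.0×1.3606 ≈ 3791 m/s.
Stage 3: m₀ = 25,150 kg, m_f = 25,150 − 19,800 = 5,350 kg; Δv = 442×9.81×ln(4.701) = 4336.0×1.5478 ≈ 6711 m/s.
Total Δv = 3994 + 3791 + 6711 = 14496 m/s.

Δv ≈ 14500 m/s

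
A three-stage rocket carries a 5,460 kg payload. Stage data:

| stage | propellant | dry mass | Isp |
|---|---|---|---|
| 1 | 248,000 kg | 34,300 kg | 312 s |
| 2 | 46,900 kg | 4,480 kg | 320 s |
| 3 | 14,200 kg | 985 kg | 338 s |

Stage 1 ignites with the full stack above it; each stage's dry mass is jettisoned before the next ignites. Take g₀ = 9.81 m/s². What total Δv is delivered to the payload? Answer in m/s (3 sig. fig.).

Δv ≈ 10900 m/s

Ignition mass of stage 1 = 248,000+34,300 + 46,900+4,480 + 14,200+985 + 5,460 = 354,325 kg.
Stage 1: m₀ = 354,325 kg, m_f = 354,325 − 248,000 = 106,325 kg; Δv = 312×9.81×ln(3.332) = 3060.7×1.2037 ≈ 3684 m/s.
Stage 2: m₀ = 72,025 kg, m_f = 72,025 − 46,900 = 25,125 kg; Δv = 320×9.81×ln(2.867) = 3139.2×1.0531 ≈ 3306 m/s.
Stage 3: m₀ = 20,645 kg, m_f = 20,645 − 14,200 = 6,445 kg; Δv = 338×9.81×ln(3.203) = 3315.8×1.1642 ≈ 3860 m/s.
Total Δv = 3684 + 3306 + 3860 = 10850 m/s.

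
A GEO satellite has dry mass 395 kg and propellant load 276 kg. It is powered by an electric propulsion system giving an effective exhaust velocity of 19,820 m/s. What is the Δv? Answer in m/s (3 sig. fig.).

m₀ = m_dry + m_prop = 395 + 276 = 671 kg.
By the Tsiolkovsky rocket equation, Δv = v_e · ln(m₀/m_f) = 19820.0 × ln(1.699) = 19820.0 × 0.5299 ≈ 10502.3 m/s.

Δv ≈ 10500 m/s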